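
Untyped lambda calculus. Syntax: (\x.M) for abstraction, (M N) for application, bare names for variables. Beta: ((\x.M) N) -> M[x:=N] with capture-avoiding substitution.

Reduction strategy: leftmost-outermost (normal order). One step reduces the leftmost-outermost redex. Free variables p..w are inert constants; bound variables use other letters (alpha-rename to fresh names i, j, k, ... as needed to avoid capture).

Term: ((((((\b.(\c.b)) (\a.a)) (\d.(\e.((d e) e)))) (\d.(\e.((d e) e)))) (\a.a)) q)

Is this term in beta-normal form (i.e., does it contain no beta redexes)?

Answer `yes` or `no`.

Term: ((((((\b.(\c.b)) (\a.a)) (\d.(\e.((d e) e)))) (\d.(\e.((d e) e)))) (\a.a)) q)
Found 1 beta redex(es).

Answer: no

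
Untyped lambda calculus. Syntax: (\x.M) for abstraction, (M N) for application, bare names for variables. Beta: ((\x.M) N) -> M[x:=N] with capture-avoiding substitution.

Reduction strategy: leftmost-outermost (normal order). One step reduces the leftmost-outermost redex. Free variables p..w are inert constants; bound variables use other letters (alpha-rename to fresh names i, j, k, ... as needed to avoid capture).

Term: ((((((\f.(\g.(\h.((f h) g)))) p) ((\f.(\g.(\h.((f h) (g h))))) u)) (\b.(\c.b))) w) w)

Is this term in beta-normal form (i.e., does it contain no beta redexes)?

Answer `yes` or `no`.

Answer: no

Derivation:
Term: ((((((\f.(\g.(\h.((f h) g)))) p) ((\f.(\g.(\h.((f h) (g h))))) u)) (\b.(\c.b))) w) w)
Found 2 beta redex(es).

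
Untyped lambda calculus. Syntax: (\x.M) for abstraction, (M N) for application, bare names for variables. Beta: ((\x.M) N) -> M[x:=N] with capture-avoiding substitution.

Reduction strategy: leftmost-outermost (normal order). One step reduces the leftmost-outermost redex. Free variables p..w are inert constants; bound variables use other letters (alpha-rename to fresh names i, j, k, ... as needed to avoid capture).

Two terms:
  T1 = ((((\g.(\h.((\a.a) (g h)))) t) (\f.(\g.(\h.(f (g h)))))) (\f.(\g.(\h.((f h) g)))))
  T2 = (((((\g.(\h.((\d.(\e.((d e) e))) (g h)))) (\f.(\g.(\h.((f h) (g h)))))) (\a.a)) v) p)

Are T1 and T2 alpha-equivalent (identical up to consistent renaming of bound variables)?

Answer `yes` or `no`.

Term 1: ((((\g.(\h.((\a.a) (g h)))) t) (\f.(\g.(\h.(f (g h)))))) (\f.(\g.(\h.((f h) g)))))
Term 2: (((((\g.(\h.((\d.(\e.((d e) e))) (g h)))) (\f.(\g.(\h.((f h) (g h)))))) (\a.a)) v) p)
Alpha-equivalence: compare structure up to binder renaming.
Result: False

Answer: no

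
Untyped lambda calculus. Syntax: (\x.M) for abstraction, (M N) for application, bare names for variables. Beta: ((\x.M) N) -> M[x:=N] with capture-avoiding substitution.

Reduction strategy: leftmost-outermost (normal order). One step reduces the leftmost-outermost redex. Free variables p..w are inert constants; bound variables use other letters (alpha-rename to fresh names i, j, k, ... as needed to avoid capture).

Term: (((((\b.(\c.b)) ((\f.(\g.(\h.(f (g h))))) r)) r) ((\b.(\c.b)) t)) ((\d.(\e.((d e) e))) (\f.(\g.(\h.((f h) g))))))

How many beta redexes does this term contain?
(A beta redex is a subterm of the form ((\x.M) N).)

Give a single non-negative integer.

Answer: 4

Derivation:
Term: (((((\b.(\c.b)) ((\f.(\g.(\h.(f (g h))))) r)) r) ((\b.(\c.b)) t)) ((\d.(\e.((d e) e))) (\f.(\g.(\h.((f h) g))))))
  Redex: ((\b.(\c.b)) ((\f.(\g.(\h.(f (g h))))) r))
  Redex: ((\f.(\g.(\h.(f (g h))))) r)
  Redex: ((\b.(\c.b)) t)
  Redex: ((\d.(\e.((d e) e))) (\f.(\g.(\h.((f h) g)))))
Total redexes: 4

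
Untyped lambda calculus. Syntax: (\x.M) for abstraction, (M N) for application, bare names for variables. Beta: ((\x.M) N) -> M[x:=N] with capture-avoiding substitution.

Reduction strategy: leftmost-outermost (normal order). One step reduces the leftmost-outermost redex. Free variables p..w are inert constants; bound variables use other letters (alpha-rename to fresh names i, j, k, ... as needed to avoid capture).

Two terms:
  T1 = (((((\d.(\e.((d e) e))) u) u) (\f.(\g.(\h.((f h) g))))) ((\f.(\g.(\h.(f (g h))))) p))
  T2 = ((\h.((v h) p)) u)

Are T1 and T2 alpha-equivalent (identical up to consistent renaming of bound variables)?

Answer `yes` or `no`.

Answer: no

Derivation:
Term 1: (((((\d.(\e.((d e) e))) u) u) (\f.(\g.(\h.((f h) g))))) ((\f.(\g.(\h.(f (g h))))) p))
Term 2: ((\h.((v h) p)) u)
Alpha-equivalence: compare structure up to binder renaming.
Result: False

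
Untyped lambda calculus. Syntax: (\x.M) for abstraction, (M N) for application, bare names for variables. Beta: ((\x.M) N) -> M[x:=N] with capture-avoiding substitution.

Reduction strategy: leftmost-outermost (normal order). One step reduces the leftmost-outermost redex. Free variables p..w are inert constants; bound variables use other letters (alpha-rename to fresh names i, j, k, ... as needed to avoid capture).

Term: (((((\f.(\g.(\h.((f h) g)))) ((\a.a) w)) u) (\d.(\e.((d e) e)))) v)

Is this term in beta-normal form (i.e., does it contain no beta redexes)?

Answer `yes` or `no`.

Term: (((((\f.(\g.(\h.((f h) g)))) ((\a.a) w)) u) (\d.(\e.((d e) e)))) v)
Found 2 beta redex(es).

Answer: no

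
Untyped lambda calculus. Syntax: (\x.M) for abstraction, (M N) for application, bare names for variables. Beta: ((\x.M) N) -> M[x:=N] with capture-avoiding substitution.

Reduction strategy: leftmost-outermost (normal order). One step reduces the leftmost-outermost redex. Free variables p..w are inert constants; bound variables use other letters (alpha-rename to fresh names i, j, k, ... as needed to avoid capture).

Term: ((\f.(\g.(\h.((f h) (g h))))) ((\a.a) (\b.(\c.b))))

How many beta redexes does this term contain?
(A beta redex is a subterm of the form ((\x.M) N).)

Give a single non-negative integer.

Term: ((\f.(\g.(\h.((f h) (g h))))) ((\a.a) (\b.(\c.b))))
  Redex: ((\f.(\g.(\h.((f h) (g h))))) ((\a.a) (\b.(\c.b))))
  Redex: ((\a.a) (\b.(\c.b)))
Total redexes: 2

Answer: 2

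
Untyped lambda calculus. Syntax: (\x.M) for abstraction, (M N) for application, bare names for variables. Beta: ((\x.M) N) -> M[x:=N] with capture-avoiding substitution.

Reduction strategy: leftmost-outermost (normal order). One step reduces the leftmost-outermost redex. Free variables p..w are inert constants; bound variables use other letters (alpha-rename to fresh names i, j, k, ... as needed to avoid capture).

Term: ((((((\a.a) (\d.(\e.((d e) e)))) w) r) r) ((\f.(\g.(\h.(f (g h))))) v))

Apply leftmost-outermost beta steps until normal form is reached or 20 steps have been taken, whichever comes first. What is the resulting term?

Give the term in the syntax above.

Step 0: ((((((\a.a) (\d.(\e.((d e) e)))) w) r) r) ((\f.(\g.(\h.(f (g h))))) v))
Step 1: (((((\d.(\e.((d e) e))) w) r) r) ((\f.(\g.(\h.(f (g h))))) v))
Step 2: ((((\e.((w e) e)) r) r) ((\f.(\g.(\h.(f (g h))))) v))
Step 3: ((((w r) r) r) ((\f.(\g.(\h.(f (g h))))) v))
Step 4: ((((w r) r) r) (\g.(\h.(v (g h)))))

Answer: ((((w r) r) r) (\g.(\h.(v (g h)))))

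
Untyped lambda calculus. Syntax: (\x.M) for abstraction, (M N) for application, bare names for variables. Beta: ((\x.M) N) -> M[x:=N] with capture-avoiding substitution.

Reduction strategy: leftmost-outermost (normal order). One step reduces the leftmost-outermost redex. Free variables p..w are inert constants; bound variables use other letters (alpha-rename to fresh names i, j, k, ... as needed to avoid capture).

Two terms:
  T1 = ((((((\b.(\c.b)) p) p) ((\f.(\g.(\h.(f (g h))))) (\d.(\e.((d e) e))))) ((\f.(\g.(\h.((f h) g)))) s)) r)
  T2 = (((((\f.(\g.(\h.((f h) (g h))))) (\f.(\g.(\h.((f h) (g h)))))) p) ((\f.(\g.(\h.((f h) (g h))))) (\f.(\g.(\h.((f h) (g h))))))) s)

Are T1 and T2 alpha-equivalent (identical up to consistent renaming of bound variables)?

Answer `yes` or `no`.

Answer: no

Derivation:
Term 1: ((((((\b.(\c.b)) p) p) ((\f.(\g.(\h.(f (g h))))) (\d.(\e.((d e) e))))) ((\f.(\g.(\h.((f h) g)))) s)) r)
Term 2: (((((\f.(\g.(\h.((f h) (g h))))) (\f.(\g.(\h.((f h) (g h)))))) p) ((\f.(\g.(\h.((f h) (g h))))) (\f.(\g.(\h.((f h) (g h))))))) s)
Alpha-equivalence: compare structure up to binder renaming.
Result: False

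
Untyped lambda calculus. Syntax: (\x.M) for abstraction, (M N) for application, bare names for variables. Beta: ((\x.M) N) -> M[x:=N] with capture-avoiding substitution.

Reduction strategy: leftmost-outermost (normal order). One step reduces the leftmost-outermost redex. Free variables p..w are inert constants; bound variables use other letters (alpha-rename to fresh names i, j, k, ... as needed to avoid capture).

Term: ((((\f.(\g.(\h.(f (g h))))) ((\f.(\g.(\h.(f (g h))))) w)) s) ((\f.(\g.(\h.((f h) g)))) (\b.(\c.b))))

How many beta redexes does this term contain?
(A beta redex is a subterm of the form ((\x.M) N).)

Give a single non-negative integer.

Answer: 3

Derivation:
Term: ((((\f.(\g.(\h.(f (g h))))) ((\f.(\g.(\h.(f (g h))))) w)) s) ((\f.(\g.(\h.((f h) g)))) (\b.(\c.b))))
  Redex: ((\f.(\g.(\h.(f (g h))))) ((\f.(\g.(\h.(f (g h))))) w))
  Redex: ((\f.(\g.(\h.(f (g h))))) w)
  Redex: ((\f.(\g.(\h.((f h) g)))) (\b.(\c.b)))
Total redexes: 3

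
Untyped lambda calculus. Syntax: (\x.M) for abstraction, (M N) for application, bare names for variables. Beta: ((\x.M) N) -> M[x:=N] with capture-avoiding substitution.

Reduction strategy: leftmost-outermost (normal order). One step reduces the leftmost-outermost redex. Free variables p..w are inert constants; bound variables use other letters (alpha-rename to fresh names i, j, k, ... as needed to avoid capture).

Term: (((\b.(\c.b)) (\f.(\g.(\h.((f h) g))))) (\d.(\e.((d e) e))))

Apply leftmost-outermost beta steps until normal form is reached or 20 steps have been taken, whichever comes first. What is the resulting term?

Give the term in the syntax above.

Answer: (\f.(\g.(\h.((f h) g))))

Derivation:
Step 0: (((\b.(\c.b)) (\f.(\g.(\h.((f h) g))))) (\d.(\e.((d e) e))))
Step 1: ((\c.(\f.(\g.(\h.((f h) g))))) (\d.(\e.((d e) e))))
Step 2: (\f.(\g.(\h.((f h) g))))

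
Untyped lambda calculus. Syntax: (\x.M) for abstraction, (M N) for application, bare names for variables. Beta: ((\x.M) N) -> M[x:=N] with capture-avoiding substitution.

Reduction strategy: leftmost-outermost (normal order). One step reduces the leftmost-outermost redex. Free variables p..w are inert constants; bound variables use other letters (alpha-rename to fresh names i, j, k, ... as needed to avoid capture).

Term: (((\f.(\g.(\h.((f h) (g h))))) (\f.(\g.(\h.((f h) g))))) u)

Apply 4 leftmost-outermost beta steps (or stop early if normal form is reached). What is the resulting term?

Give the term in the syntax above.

Answer: (\h.(\i.((h i) (u h))))

Derivation:
Step 0: (((\f.(\g.(\h.((f h) (g h))))) (\f.(\g.(\h.((f h) g))))) u)
Step 1: ((\g.(\h.(((\f.(\g.(\h.((f h) g)))) h) (g h)))) u)
Step 2: (\h.(((\f.(\g.(\h.((f h) g)))) h) (u h)))
Step 3: (\h.((\g.(\i.((h i) g))) (u h)))
Step 4: (\h.(\i.((h i) (u h))))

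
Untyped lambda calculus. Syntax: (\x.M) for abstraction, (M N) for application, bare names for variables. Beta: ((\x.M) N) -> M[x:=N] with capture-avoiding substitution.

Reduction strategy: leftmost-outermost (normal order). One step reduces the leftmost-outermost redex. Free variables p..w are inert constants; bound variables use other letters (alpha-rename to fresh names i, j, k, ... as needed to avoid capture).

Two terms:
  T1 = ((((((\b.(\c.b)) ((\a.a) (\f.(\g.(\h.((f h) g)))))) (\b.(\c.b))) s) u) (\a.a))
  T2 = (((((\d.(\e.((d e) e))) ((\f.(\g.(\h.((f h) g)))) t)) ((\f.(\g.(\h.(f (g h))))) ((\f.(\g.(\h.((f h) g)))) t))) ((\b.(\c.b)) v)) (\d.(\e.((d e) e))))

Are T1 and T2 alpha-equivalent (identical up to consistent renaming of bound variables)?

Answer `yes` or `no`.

Term 1: ((((((\b.(\c.b)) ((\a.a) (\f.(\g.(\h.((f h) g)))))) (\b.(\c.b))) s) u) (\a.a))
Term 2: (((((\d.(\e.((d e) e))) ((\f.(\g.(\h.((f h) g)))) t)) ((\f.(\g.(\h.(f (g h))))) ((\f.(\g.(\h.((f h) g)))) t))) ((\b.(\c.b)) v)) (\d.(\e.((d e) e))))
Alpha-equivalence: compare structure up to binder renaming.
Result: False

Answer: no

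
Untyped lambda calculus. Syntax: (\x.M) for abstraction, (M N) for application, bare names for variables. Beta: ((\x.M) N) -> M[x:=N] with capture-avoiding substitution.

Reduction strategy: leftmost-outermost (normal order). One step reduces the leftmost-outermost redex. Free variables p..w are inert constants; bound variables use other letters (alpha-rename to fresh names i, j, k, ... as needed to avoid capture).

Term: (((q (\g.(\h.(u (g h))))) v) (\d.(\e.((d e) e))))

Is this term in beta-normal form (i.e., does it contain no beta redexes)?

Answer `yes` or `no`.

Term: (((q (\g.(\h.(u (g h))))) v) (\d.(\e.((d e) e))))
No beta redexes found.

Answer: yes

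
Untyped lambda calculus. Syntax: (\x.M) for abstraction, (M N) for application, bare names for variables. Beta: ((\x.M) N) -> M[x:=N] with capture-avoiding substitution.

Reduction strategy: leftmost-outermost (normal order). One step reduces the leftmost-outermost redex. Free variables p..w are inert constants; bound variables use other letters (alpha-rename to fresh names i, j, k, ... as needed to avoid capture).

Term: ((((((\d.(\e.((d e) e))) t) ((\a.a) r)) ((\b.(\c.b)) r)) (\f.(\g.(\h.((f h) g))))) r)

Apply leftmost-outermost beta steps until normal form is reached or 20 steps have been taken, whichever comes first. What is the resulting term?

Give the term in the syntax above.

Answer: (((((t r) r) (\c.r)) (\f.(\g.(\h.((f h) g))))) r)

Derivation:
Step 0: ((((((\d.(\e.((d e) e))) t) ((\a.a) r)) ((\b.(\c.b)) r)) (\f.(\g.(\h.((f h) g))))) r)
Step 1: (((((\e.((t e) e)) ((\a.a) r)) ((\b.(\c.b)) r)) (\f.(\g.(\h.((f h) g))))) r)
Step 2: (((((t ((\a.a) r)) ((\a.a) r)) ((\b.(\c.b)) r)) (\f.(\g.(\h.((f h) g))))) r)
Step 3: (((((t r) ((\a.a) r)) ((\b.(\c.b)) r)) (\f.(\g.(\h.((f h) g))))) r)
Step 4: (((((t r) r) ((\b.(\c.b)) r)) (\f.(\g.(\h.((f h) g))))) r)
Step 5: (((((t r) r) (\c.r)) (\f.(\g.(\h.((f h) g))))) r)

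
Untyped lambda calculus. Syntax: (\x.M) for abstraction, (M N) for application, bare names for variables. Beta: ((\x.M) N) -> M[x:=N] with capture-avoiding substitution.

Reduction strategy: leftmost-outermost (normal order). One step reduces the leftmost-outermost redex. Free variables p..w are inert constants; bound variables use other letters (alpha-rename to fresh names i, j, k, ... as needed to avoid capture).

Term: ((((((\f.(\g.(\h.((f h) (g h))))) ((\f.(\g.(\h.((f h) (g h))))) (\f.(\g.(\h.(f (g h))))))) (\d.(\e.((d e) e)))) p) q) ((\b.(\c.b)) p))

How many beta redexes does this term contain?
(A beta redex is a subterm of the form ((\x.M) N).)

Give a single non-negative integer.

Answer: 3

Derivation:
Term: ((((((\f.(\g.(\h.((f h) (g h))))) ((\f.(\g.(\h.((f h) (g h))))) (\f.(\g.(\h.(f (g h))))))) (\d.(\e.((d e) e)))) p) q) ((\b.(\c.b)) p))
  Redex: ((\f.(\g.(\h.((f h) (g h))))) ((\f.(\g.(\h.((f h) (g h))))) (\f.(\g.(\h.(f (g h)))))))
  Redex: ((\f.(\g.(\h.((f h) (g h))))) (\f.(\g.(\h.(f (g h))))))
  Redex: ((\b.(\c.b)) p)
Total redexes: 3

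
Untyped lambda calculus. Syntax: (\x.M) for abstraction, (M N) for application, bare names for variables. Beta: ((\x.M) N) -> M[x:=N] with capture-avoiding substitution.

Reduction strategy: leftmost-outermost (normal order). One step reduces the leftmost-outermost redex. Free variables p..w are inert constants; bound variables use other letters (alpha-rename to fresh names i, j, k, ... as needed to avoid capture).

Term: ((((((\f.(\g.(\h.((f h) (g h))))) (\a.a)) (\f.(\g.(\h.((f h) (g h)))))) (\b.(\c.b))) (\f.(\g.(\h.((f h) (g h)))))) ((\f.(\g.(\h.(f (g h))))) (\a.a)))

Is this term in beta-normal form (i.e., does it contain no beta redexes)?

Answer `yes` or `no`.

Answer: no

Derivation:
Term: ((((((\f.(\g.(\h.((f h) (g h))))) (\a.a)) (\f.(\g.(\h.((f h) (g h)))))) (\b.(\c.b))) (\f.(\g.(\h.((f h) (g h)))))) ((\f.(\g.(\h.(f (g h))))) (\a.a)))
Found 2 beta redex(es).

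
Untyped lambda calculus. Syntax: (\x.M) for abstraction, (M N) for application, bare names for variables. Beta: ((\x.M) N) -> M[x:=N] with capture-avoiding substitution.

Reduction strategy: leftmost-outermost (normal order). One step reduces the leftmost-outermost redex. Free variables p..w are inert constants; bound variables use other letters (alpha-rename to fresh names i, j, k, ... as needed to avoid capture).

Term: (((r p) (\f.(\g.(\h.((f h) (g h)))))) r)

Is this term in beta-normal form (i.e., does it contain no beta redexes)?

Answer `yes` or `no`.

Answer: yes

Derivation:
Term: (((r p) (\f.(\g.(\h.((f h) (g h)))))) r)
No beta redexes found.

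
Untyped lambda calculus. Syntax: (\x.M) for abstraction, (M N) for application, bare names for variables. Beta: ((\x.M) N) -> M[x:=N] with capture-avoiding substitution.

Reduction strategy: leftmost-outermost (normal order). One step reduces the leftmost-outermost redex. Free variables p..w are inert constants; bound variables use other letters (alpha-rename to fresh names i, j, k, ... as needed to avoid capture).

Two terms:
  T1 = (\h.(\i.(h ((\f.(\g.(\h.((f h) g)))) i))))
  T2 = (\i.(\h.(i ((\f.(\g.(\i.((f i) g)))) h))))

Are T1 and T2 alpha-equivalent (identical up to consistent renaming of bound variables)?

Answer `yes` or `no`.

Term 1: (\h.(\i.(h ((\f.(\g.(\h.((f h) g)))) i))))
Term 2: (\i.(\h.(i ((\f.(\g.(\i.((f i) g)))) h))))
Alpha-equivalence: compare structure up to binder renaming.
Result: True

Answer: yes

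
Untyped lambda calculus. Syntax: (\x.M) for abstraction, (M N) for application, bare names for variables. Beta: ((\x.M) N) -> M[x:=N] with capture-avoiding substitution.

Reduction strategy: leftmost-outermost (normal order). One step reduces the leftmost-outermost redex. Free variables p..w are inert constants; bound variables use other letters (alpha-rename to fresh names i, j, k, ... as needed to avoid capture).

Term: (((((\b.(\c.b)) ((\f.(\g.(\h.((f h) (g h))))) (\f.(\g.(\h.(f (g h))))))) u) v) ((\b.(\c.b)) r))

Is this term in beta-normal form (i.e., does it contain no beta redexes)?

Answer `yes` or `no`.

Term: (((((\b.(\c.b)) ((\f.(\g.(\h.((f h) (g h))))) (\f.(\g.(\h.(f (g h))))))) u) v) ((\b.(\c.b)) r))
Found 3 beta redex(es).

Answer: no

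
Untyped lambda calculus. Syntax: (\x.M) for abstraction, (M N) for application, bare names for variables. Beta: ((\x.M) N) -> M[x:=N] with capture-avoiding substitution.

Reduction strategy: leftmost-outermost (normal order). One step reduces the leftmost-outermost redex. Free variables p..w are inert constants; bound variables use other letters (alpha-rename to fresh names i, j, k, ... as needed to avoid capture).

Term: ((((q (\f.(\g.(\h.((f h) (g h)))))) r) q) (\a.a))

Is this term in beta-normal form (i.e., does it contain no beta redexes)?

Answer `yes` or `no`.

Answer: yes

Derivation:
Term: ((((q (\f.(\g.(\h.((f h) (g h)))))) r) q) (\a.a))
No beta redexes found.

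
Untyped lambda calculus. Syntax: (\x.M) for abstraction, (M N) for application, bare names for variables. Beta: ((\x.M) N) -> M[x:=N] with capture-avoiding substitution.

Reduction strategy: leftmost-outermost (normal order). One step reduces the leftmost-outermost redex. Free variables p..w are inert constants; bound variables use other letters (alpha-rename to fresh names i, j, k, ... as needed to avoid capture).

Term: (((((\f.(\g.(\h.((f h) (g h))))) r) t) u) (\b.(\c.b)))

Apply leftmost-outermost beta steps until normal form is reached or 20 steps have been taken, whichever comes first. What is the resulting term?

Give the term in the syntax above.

Answer: (((r u) (t u)) (\b.(\c.b)))

Derivation:
Step 0: (((((\f.(\g.(\h.((f h) (g h))))) r) t) u) (\b.(\c.b)))
Step 1: ((((\g.(\h.((r h) (g h)))) t) u) (\b.(\c.b)))
Step 2: (((\h.((r h) (t h))) u) (\b.(\c.b)))
Step 3: (((r u) (t u)) (\b.(\c.b)))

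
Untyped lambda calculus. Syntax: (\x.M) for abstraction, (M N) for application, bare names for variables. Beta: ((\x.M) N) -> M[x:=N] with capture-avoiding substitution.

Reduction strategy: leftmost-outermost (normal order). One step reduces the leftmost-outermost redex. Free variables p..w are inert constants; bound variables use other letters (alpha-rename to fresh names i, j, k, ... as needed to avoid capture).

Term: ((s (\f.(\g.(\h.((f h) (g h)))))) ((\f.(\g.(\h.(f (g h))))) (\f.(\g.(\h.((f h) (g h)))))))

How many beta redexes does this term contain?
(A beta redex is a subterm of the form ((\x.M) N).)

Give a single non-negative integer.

Answer: 1

Derivation:
Term: ((s (\f.(\g.(\h.((f h) (g h)))))) ((\f.(\g.(\h.(f (g h))))) (\f.(\g.(\h.((f h) (g h)))))))
  Redex: ((\f.(\g.(\h.(f (g h))))) (\f.(\g.(\h.((f h) (g h))))))
Total redexes: 1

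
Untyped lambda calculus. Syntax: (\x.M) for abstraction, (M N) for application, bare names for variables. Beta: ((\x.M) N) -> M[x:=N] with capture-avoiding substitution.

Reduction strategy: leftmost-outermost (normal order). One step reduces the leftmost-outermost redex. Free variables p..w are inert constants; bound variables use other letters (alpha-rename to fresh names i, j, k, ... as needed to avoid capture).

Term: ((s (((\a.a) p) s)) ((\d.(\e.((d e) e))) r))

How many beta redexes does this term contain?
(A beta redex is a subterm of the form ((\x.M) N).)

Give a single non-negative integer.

Answer: 2

Derivation:
Term: ((s (((\a.a) p) s)) ((\d.(\e.((d e) e))) r))
  Redex: ((\a.a) p)
  Redex: ((\d.(\e.((d e) e))) r)
Total redexes: 2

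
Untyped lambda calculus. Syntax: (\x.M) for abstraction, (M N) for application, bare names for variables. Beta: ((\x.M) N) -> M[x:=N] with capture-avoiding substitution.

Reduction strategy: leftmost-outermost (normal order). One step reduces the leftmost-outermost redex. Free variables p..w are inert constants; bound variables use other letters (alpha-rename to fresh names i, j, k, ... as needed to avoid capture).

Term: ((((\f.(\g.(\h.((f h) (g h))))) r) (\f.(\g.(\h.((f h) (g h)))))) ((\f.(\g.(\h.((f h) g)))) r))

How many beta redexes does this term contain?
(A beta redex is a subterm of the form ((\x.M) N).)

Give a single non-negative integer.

Answer: 2

Derivation:
Term: ((((\f.(\g.(\h.((f h) (g h))))) r) (\f.(\g.(\h.((f h) (g h)))))) ((\f.(\g.(\h.((f h) g)))) r))
  Redex: ((\f.(\g.(\h.((f h) (g h))))) r)
  Redex: ((\f.(\g.(\h.((f h) g)))) r)
Total redexes: 2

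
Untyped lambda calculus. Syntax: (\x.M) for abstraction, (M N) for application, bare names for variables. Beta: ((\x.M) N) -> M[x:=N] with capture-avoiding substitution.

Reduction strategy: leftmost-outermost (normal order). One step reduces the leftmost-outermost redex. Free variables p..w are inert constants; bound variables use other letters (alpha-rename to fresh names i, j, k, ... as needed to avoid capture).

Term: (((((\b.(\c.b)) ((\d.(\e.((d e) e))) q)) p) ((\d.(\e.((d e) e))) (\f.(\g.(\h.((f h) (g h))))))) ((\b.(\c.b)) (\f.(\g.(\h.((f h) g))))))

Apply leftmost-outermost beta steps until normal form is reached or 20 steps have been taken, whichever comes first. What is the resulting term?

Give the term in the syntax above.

Answer: (((q (\e.(\h.((e h) (e h))))) (\e.(\h.((e h) (e h))))) (\c.(\f.(\g.(\h.((f h) g))))))

Derivation:
Step 0: (((((\b.(\c.b)) ((\d.(\e.((d e) e))) q)) p) ((\d.(\e.((d e) e))) (\f.(\g.(\h.((f h) (g h))))))) ((\b.(\c.b)) (\f.(\g.(\h.((f h) g))))))
Step 1: ((((\c.((\d.(\e.((d e) e))) q)) p) ((\d.(\e.((d e) e))) (\f.(\g.(\h.((f h) (g h))))))) ((\b.(\c.b)) (\f.(\g.(\h.((f h) g))))))
Step 2: ((((\d.(\e.((d e) e))) q) ((\d.(\e.((d e) e))) (\f.(\g.(\h.((f h) (g h))))))) ((\b.(\c.b)) (\f.(\g.(\h.((f h) g))))))
Step 3: (((\e.((q e) e)) ((\d.(\e.((d e) e))) (\f.(\g.(\h.((f h) (g h))))))) ((\b.(\c.b)) (\f.(\g.(\h.((f h) g))))))
Step 4: (((q ((\d.(\e.((d e) e))) (\f.(\g.(\h.((f h) (g h))))))) ((\d.(\e.((d e) e))) (\f.(\g.(\h.((f h) (g h))))))) ((\b.(\c.b)) (\f.(\g.(\h.((f h) g))))))
Step 5: (((q (\e.(((\f.(\g.(\h.((f h) (g h))))) e) e))) ((\d.(\e.((d e) e))) (\f.(\g.(\h.((f h) (g h))))))) ((\b.(\c.b)) (\f.(\g.(\h.((f h) g))))))
Step 6: (((q (\e.((\g.(\h.((e h) (g h)))) e))) ((\d.(\e.((d e) e))) (\f.(\g.(\h.((f h) (g h))))))) ((\b.(\c.b)) (\f.(\g.(\h.((f h) g))))))
Step 7: (((q (\e.(\h.((e h) (e h))))) ((\d.(\e.((d e) e))) (\f.(\g.(\h.((f h) (g h))))))) ((\b.(\c.b)) (\f.(\g.(\h.((f h) g))))))
Step 8: (((q (\e.(\h.((e h) (e h))))) (\e.(((\f.(\g.(\h.((f h) (g h))))) e) e))) ((\b.(\c.b)) (\f.(\g.(\h.((f h) g))))))
Step 9: (((q (\e.(\h.((e h) (e h))))) (\e.((\g.(\h.((e h) (g h)))) e))) ((\b.(\c.b)) (\f.(\g.(\h.((f h) g))))))
Step 10: (((q (\e.(\h.((e h) (e h))))) (\e.(\h.((e h) (e h))))) ((\b.(\c.b)) (\f.(\g.(\h.((f h) g))))))
Step 11: (((q (\e.(\h.((e h) (e h))))) (\e.(\h.((e h) (e h))))) (\c.(\f.(\g.(\h.((f h) g))))))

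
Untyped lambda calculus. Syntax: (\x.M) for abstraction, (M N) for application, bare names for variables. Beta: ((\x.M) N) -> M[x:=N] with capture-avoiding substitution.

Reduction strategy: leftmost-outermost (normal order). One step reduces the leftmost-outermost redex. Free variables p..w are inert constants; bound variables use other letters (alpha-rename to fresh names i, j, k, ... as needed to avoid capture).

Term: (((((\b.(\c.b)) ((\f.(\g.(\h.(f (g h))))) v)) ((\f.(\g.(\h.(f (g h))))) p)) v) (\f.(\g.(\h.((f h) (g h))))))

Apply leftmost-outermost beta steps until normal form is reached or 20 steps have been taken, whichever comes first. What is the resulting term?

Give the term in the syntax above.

Step 0: (((((\b.(\c.b)) ((\f.(\g.(\h.(f (g h))))) v)) ((\f.(\g.(\h.(f (g h))))) p)) v) (\f.(\g.(\h.((f h) (g h))))))
Step 1: ((((\c.((\f.(\g.(\h.(f (g h))))) v)) ((\f.(\g.(\h.(f (g h))))) p)) v) (\f.(\g.(\h.((f h) (g h))))))
Step 2: ((((\f.(\g.(\h.(f (g h))))) v) v) (\f.(\g.(\h.((f h) (g h))))))
Step 3: (((\g.(\h.(v (g h)))) v) (\f.(\g.(\h.((f h) (g h))))))
Step 4: ((\h.(v (v h))) (\f.(\g.(\h.((f h) (g h))))))
Step 5: (v (v (\f.(\g.(\h.((f h) (g h)))))))

Answer: (v (v (\f.(\g.(\h.((f h) (g h)))))))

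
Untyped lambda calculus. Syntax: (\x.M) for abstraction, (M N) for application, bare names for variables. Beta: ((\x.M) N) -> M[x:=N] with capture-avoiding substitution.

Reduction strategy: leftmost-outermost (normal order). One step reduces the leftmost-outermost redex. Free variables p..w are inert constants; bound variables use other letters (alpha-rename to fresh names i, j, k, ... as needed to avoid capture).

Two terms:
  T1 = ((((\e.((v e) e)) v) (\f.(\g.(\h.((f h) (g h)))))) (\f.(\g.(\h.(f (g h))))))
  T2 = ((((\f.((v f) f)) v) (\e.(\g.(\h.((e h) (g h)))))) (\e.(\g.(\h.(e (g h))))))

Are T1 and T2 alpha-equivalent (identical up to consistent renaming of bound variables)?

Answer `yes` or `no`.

Term 1: ((((\e.((v e) e)) v) (\f.(\g.(\h.((f h) (g h)))))) (\f.(\g.(\h.(f (g h))))))
Term 2: ((((\f.((v f) f)) v) (\e.(\g.(\h.((e h) (g h)))))) (\e.(\g.(\h.(e (g h))))))
Alpha-equivalence: compare structure up to binder renaming.
Result: True

Answer: yes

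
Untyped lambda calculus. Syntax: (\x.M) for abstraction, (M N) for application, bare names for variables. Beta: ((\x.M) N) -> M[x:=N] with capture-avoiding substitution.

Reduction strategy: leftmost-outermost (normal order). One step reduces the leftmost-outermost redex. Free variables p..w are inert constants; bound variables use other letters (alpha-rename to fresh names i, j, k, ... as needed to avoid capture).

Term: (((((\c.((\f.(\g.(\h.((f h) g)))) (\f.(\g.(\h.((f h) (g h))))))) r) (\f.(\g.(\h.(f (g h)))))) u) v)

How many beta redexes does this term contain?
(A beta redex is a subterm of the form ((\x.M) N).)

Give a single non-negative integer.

Term: (((((\c.((\f.(\g.(\h.((f h) g)))) (\f.(\g.(\h.((f h) (g h))))))) r) (\f.(\g.(\h.(f (g h)))))) u) v)
  Redex: ((\c.((\f.(\g.(\h.((f h) g)))) (\f.(\g.(\h.((f h) (g h))))))) r)
  Redex: ((\f.(\g.(\h.((f h) g)))) (\f.(\g.(\h.((f h) (g h))))))
Total redexes: 2

Answer: 2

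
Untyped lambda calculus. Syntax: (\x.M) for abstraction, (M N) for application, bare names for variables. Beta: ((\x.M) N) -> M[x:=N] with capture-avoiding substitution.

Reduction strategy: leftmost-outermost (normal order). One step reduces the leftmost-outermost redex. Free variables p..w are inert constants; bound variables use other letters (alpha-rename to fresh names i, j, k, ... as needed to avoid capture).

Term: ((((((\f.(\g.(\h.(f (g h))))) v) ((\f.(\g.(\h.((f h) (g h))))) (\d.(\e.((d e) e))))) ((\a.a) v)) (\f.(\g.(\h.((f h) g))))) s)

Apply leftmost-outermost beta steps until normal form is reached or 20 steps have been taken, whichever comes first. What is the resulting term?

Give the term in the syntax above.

Step 0: ((((((\f.(\g.(\h.(f (g h))))) v) ((\f.(\g.(\h.((f h) (g h))))) (\d.(\e.((d e) e))))) ((\a.a) v)) (\f.(\g.(\h.((f h) g))))) s)
Step 1: (((((\g.(\h.(v (g h)))) ((\f.(\g.(\h.((f h) (g h))))) (\d.(\e.((d e) e))))) ((\a.a) v)) (\f.(\g.(\h.((f h) g))))) s)
Step 2: ((((\h.(v (((\f.(\g.(\h.((f h) (g h))))) (\d.(\e.((d e) e)))) h))) ((\a.a) v)) (\f.(\g.(\h.((f h) g))))) s)
Step 3: (((v (((\f.(\g.(\h.((f h) (g h))))) (\d.(\e.((d e) e)))) ((\a.a) v))) (\f.(\g.(\h.((f h) g))))) s)
Step 4: (((v ((\g.(\h.(((\d.(\e.((d e) e))) h) (g h)))) ((\a.a) v))) (\f.(\g.(\h.((f h) g))))) s)
Step 5: (((v (\h.(((\d.(\e.((d e) e))) h) (((\a.a) v) h)))) (\f.(\g.(\h.((f h) g))))) s)
Step 6: (((v (\h.((\e.((h e) e)) (((\a.a) v) h)))) (\f.(\g.(\h.((f h) g))))) s)
Step 7: (((v (\h.((h (((\a.a) v) h)) (((\a.a) v) h)))) (\f.(\g.(\h.((f h) g))))) s)
Step 8: (((v (\h.((h (v h)) (((\a.a) v) h)))) (\f.(\g.(\h.((f h) g))))) s)
Step 9: (((v (\h.((h (v h)) (v h)))) (\f.(\g.(\h.((f h) g))))) s)

Answer: (((v (\h.((h (v h)) (v h)))) (\f.(\g.(\h.((f h) g))))) s)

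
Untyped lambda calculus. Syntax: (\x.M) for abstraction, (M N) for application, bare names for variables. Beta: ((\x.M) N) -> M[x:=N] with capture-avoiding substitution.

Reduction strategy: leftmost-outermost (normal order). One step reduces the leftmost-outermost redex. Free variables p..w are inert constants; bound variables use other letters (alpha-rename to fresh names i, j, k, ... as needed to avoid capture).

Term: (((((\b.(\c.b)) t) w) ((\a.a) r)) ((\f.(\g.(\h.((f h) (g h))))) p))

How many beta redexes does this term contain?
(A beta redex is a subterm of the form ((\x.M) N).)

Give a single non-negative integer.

Answer: 3

Derivation:
Term: (((((\b.(\c.b)) t) w) ((\a.a) r)) ((\f.(\g.(\h.((f h) (g h))))) p))
  Redex: ((\b.(\c.b)) t)
  Redex: ((\a.a) r)
  Redex: ((\f.(\g.(\h.((f h) (g h))))) p)
Total redexes: 3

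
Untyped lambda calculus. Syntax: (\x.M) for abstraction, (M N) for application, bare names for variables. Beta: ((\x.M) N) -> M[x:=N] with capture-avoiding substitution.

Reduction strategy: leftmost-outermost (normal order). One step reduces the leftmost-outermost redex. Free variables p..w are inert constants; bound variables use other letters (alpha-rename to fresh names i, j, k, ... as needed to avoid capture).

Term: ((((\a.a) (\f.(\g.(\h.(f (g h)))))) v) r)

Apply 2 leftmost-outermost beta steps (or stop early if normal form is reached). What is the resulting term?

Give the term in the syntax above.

Answer: ((\g.(\h.(v (g h)))) r)

Derivation:
Step 0: ((((\a.a) (\f.(\g.(\h.(f (g h)))))) v) r)
Step 1: (((\f.(\g.(\h.(f (g h))))) v) r)
Step 2: ((\g.(\h.(v (g h)))) r)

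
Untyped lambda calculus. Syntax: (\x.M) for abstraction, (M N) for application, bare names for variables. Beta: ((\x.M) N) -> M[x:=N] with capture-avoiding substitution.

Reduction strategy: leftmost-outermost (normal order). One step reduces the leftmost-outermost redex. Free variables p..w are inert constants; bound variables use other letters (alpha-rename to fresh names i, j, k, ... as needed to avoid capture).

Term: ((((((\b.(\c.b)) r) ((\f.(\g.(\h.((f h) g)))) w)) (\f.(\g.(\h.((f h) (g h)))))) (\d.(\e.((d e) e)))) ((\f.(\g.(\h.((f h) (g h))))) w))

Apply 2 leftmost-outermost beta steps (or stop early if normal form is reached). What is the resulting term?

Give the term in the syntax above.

Answer: (((r (\f.(\g.(\h.((f h) (g h)))))) (\d.(\e.((d e) e)))) ((\f.(\g.(\h.((f h) (g h))))) w))

Derivation:
Step 0: ((((((\b.(\c.b)) r) ((\f.(\g.(\h.((f h) g)))) w)) (\f.(\g.(\h.((f h) (g h)))))) (\d.(\e.((d e) e)))) ((\f.(\g.(\h.((f h) (g h))))) w))
Step 1: (((((\c.r) ((\f.(\g.(\h.((f h) g)))) w)) (\f.(\g.(\h.((f h) (g h)))))) (\d.(\e.((d e) e)))) ((\f.(\g.(\h.((f h) (g h))))) w))
Step 2: (((r (\f.(\g.(\h.((f h) (g h)))))) (\d.(\e.((d e) e)))) ((\f.(\g.(\h.((f h) (g h))))) w))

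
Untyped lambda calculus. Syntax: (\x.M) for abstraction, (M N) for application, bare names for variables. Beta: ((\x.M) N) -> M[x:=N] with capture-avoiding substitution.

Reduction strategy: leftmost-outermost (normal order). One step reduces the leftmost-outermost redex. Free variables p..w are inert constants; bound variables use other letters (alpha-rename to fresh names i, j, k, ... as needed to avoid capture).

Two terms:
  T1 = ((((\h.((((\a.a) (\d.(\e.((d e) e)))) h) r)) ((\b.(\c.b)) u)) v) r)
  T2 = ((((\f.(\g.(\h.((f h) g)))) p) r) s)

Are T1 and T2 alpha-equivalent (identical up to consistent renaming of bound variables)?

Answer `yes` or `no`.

Term 1: ((((\h.((((\a.a) (\d.(\e.((d e) e)))) h) r)) ((\b.(\c.b)) u)) v) r)
Term 2: ((((\f.(\g.(\h.((f h) g)))) p) r) s)
Alpha-equivalence: compare structure up to binder renaming.
Result: False

Answer: no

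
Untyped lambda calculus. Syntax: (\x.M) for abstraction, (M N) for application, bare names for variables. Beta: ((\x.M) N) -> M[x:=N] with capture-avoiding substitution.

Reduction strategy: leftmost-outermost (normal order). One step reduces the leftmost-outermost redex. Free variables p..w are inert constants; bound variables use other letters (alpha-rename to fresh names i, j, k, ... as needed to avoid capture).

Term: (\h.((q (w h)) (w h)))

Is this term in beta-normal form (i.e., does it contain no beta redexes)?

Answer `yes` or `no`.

Answer: yes

Derivation:
Term: (\h.((q (w h)) (w h)))
No beta redexes found.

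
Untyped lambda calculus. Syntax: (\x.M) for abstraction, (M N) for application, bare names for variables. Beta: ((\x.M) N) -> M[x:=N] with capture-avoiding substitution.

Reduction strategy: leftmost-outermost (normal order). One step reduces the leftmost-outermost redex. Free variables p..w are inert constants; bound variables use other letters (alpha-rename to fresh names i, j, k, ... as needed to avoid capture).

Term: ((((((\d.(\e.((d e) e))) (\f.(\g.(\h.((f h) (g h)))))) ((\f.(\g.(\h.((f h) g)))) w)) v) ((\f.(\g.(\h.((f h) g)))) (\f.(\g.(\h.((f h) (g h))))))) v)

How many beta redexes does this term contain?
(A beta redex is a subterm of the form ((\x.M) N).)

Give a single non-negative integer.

Answer: 3

Derivation:
Term: ((((((\d.(\e.((d e) e))) (\f.(\g.(\h.((f h) (g h)))))) ((\f.(\g.(\h.((f h) g)))) w)) v) ((\f.(\g.(\h.((f h) g)))) (\f.(\g.(\h.((f h) (g h))))))) v)
  Redex: ((\d.(\e.((d e) e))) (\f.(\g.(\h.((f h) (g h))))))
  Redex: ((\f.(\g.(\h.((f h) g)))) w)
  Redex: ((\f.(\g.(\h.((f h) g)))) (\f.(\g.(\h.((f h) (g h))))))
Total redexes: 3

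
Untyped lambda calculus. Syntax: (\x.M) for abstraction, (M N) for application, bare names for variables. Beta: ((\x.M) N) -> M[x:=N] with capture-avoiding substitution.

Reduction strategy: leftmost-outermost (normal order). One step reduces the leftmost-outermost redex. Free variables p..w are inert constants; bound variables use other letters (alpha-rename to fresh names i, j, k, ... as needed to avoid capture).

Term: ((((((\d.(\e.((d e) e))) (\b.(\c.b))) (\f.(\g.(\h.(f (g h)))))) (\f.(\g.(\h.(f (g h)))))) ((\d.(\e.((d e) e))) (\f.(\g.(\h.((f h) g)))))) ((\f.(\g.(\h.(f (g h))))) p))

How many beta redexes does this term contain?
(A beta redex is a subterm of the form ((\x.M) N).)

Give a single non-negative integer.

Answer: 3

Derivation:
Term: ((((((\d.(\e.((d e) e))) (\b.(\c.b))) (\f.(\g.(\h.(f (g h)))))) (\f.(\g.(\h.(f (g h)))))) ((\d.(\e.((d e) e))) (\f.(\g.(\h.((f h) g)))))) ((\f.(\g.(\h.(f (g h))))) p))
  Redex: ((\d.(\e.((d e) e))) (\b.(\c.b)))
  Redex: ((\d.(\e.((d e) e))) (\f.(\g.(\h.((f h) g)))))
  Redex: ((\f.(\g.(\h.(f (g h))))) p)
Total redexes: 3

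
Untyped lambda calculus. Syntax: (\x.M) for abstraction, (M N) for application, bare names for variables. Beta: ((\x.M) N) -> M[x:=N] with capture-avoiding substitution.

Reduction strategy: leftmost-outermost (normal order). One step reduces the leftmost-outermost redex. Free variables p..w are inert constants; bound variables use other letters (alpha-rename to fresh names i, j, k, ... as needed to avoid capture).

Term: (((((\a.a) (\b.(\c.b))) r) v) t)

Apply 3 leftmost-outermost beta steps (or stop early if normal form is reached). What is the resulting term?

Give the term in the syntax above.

Answer: (r t)

Derivation:
Step 0: (((((\a.a) (\b.(\c.b))) r) v) t)
Step 1: ((((\b.(\c.b)) r) v) t)
Step 2: (((\c.r) v) t)
Step 3: (r t)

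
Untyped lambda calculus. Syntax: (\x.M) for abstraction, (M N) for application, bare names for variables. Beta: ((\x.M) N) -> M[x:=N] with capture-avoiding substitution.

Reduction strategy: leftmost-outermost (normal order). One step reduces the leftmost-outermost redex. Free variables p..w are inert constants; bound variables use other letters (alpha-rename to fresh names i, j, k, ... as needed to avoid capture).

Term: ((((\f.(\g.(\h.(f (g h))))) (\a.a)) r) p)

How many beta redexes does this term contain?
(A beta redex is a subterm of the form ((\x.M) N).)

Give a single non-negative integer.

Answer: 1

Derivation:
Term: ((((\f.(\g.(\h.(f (g h))))) (\a.a)) r) p)
  Redex: ((\f.(\g.(\h.(f (g h))))) (\a.a))
Total redexes: 1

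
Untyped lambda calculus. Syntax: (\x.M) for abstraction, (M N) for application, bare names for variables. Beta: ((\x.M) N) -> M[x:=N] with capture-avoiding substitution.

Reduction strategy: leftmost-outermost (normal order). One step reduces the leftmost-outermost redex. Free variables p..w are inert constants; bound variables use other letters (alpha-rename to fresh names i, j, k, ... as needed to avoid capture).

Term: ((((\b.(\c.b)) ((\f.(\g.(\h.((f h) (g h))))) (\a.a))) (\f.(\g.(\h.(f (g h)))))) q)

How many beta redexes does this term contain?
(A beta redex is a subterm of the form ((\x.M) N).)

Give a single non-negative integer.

Answer: 2

Derivation:
Term: ((((\b.(\c.b)) ((\f.(\g.(\h.((f h) (g h))))) (\a.a))) (\f.(\g.(\h.(f (g h)))))) q)
  Redex: ((\b.(\c.b)) ((\f.(\g.(\h.((f h) (g h))))) (\a.a)))
  Redex: ((\f.(\g.(\h.((f h) (g h))))) (\a.a))
Total redexes: 2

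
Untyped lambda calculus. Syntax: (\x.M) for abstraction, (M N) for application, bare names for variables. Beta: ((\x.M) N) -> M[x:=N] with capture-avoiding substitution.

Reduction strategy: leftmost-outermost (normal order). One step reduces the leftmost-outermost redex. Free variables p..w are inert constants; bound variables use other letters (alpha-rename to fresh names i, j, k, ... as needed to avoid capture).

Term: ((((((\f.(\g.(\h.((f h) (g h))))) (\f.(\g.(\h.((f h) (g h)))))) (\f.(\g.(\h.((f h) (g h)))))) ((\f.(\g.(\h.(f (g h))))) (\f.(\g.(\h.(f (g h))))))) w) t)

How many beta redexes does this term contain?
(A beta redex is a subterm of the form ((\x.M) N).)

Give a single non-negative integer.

Answer: 2

Derivation:
Term: ((((((\f.(\g.(\h.((f h) (g h))))) (\f.(\g.(\h.((f h) (g h)))))) (\f.(\g.(\h.((f h) (g h)))))) ((\f.(\g.(\h.(f (g h))))) (\f.(\g.(\h.(f (g h))))))) w) t)
  Redex: ((\f.(\g.(\h.((f h) (g h))))) (\f.(\g.(\h.((f h) (g h))))))
  Redex: ((\f.(\g.(\h.(f (g h))))) (\f.(\g.(\h.(f (g h))))))
Total redexes: 2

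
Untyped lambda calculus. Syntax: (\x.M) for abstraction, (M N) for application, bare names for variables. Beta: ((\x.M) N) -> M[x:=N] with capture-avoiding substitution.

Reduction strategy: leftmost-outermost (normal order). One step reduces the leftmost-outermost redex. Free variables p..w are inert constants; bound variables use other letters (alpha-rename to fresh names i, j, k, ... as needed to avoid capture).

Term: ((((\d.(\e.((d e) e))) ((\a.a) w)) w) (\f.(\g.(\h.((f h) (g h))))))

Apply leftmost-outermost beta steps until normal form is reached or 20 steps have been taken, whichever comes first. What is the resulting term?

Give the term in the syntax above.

Answer: (((w w) w) (\f.(\g.(\h.((f h) (g h))))))

Derivation:
Step 0: ((((\d.(\e.((d e) e))) ((\a.a) w)) w) (\f.(\g.(\h.((f h) (g h))))))
Step 1: (((\e.((((\a.a) w) e) e)) w) (\f.(\g.(\h.((f h) (g h))))))
Step 2: (((((\a.a) w) w) w) (\f.(\g.(\h.((f h) (g h))))))
Step 3: (((w w) w) (\f.(\g.(\h.((f h) (g h))))))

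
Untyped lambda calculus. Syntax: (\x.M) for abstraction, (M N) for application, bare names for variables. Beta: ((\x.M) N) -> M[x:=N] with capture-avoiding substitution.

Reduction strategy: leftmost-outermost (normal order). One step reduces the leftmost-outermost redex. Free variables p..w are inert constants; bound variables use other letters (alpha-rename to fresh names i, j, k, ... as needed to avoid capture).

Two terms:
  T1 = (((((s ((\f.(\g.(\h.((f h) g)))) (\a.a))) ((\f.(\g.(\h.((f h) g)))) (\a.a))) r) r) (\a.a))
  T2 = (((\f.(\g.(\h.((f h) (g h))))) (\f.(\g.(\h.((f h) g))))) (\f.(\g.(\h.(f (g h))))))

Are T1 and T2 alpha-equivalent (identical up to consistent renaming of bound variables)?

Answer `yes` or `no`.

Term 1: (((((s ((\f.(\g.(\h.((f h) g)))) (\a.a))) ((\f.(\g.(\h.((f h) g)))) (\a.a))) r) r) (\a.a))
Term 2: (((\f.(\g.(\h.((f h) (g h))))) (\f.(\g.(\h.((f h) g))))) (\f.(\g.(\h.(f (g h))))))
Alpha-equivalence: compare structure up to binder renaming.
Result: False

Answer: no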